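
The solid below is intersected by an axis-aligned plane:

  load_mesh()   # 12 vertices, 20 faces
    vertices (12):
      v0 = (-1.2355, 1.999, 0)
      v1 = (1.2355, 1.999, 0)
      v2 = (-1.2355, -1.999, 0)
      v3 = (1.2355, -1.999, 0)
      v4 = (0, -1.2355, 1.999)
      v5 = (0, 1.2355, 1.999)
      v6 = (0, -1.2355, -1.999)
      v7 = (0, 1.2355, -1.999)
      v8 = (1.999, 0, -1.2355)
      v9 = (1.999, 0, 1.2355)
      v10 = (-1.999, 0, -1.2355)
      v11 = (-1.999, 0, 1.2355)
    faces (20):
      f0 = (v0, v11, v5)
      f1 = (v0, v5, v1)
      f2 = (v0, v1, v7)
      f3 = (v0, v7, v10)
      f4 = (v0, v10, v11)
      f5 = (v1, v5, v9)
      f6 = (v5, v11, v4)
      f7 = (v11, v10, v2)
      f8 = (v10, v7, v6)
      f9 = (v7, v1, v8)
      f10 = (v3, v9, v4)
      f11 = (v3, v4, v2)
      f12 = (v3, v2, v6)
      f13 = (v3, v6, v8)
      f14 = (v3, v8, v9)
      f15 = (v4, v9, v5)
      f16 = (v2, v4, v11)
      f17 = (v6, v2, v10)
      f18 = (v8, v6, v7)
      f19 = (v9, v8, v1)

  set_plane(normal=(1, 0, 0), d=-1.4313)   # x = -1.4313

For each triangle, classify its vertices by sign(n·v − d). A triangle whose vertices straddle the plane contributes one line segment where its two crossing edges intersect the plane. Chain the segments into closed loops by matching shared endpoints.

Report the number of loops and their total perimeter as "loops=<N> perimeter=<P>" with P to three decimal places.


Straddling triangles (8 of 20):
  (v0,v11,v5) [+-+] → (-1.4313, 1.48636, 0.316845)–(-1.4313, 0.350872, 1.45233)  len=1.6058
  (v0,v7,v10) [++-] → (-1.4313, 0.350872, -1.45233)–(-1.4313, 1.48636, -0.316845)  len=1.6058
  (v0,v10,v11) [+--] → (-1.4313, 1.48636, -0.316845)–(-1.4313, 1.48636, 0.316845)  len=0.6337
  (v5,v11,v4) [+-+] → (-1.4313, 0.350872, 1.45233)–(-1.4313, -0.350872, 1.45233)  len=0.7017
  (v11,v10,v2) [--+] → (-1.4313, -1.48636, -0.316845)–(-1.4313, -1.48636, 0.316845)  len=0.6337
  (v10,v7,v6) [-++] → (-1.4313, 0.350872, -1.45233)–(-1.4313, -0.350872, -1.45233)  len=0.7017
  (v2,v4,v11) [++-] → (-1.4313, -0.350872, 1.45233)–(-1.4313, -1.48636, 0.316845)  len=1.6058
  (v6,v2,v10) [++-] → (-1.4313, -1.48636, -0.316845)–(-1.4313, -0.350872, -1.45233)  len=1.6058

Chained into 1 loop(s):
  loop 1: 8 segments, perimeter = 9.0941
Total perimeter = 9.094

loops=1 perimeter=9.094


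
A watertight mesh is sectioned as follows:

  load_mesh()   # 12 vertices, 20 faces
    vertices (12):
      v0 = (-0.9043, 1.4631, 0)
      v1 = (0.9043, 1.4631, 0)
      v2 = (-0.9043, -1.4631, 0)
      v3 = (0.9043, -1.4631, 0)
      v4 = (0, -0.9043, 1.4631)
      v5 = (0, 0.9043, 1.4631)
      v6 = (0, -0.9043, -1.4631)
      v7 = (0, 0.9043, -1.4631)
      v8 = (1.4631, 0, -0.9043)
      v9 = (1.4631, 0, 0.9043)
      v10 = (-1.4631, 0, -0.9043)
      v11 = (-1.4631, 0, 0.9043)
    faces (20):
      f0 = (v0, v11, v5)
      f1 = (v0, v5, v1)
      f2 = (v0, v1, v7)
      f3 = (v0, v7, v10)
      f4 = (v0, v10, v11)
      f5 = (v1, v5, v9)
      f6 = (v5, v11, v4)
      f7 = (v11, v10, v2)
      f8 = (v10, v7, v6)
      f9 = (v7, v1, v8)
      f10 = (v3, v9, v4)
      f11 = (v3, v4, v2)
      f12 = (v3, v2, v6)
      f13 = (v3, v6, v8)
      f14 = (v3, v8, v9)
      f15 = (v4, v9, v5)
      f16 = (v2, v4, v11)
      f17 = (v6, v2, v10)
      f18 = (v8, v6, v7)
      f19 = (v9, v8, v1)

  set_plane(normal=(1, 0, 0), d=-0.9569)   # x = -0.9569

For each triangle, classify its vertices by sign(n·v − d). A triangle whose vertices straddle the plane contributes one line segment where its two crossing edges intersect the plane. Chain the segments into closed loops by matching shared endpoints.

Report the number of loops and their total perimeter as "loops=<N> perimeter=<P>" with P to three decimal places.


loops=1 perimeter=7.320

Straddling triangles (8 of 20):
  (v0,v11,v5) [+-+] → (-0.9569, 1.32538, 0.085122)–(-0.9569, 0.312868, 1.09763)  len=1.4319
  (v0,v7,v10) [++-] → (-0.9569, 0.312868, -1.09763)–(-0.9569, 1.32538, -0.085122)  len=1.4319
  (v0,v10,v11) [+--] → (-0.9569, 1.32538, -0.085122)–(-0.9569, 1.32538, 0.085122)  len=0.1702
  (v5,v11,v4) [+-+] → (-0.9569, 0.312868, 1.09763)–(-0.9569, -0.312868, 1.09763)  len=0.6257
  (v11,v10,v2) [--+] → (-0.9569, -1.32538, -0.085122)–(-0.9569, -1.32538, 0.085122)  len=0.1702
  (v10,v7,v6) [-++] → (-0.9569, 0.312868, -1.09763)–(-0.9569, -0.312868, -1.09763)  len=0.6257
  (v2,v4,v11) [++-] → (-0.9569, -0.312868, 1.09763)–(-0.9569, -1.32538, 0.085122)  len=1.4319
  (v6,v2,v10) [++-] → (-0.9569, -1.32538, -0.085122)–(-0.9569, -0.312868, -1.09763)  len=1.4319

Chained into 1 loop(s):
  loop 1: 8 segments, perimeter = 7.3196
Total perimeter = 7.320


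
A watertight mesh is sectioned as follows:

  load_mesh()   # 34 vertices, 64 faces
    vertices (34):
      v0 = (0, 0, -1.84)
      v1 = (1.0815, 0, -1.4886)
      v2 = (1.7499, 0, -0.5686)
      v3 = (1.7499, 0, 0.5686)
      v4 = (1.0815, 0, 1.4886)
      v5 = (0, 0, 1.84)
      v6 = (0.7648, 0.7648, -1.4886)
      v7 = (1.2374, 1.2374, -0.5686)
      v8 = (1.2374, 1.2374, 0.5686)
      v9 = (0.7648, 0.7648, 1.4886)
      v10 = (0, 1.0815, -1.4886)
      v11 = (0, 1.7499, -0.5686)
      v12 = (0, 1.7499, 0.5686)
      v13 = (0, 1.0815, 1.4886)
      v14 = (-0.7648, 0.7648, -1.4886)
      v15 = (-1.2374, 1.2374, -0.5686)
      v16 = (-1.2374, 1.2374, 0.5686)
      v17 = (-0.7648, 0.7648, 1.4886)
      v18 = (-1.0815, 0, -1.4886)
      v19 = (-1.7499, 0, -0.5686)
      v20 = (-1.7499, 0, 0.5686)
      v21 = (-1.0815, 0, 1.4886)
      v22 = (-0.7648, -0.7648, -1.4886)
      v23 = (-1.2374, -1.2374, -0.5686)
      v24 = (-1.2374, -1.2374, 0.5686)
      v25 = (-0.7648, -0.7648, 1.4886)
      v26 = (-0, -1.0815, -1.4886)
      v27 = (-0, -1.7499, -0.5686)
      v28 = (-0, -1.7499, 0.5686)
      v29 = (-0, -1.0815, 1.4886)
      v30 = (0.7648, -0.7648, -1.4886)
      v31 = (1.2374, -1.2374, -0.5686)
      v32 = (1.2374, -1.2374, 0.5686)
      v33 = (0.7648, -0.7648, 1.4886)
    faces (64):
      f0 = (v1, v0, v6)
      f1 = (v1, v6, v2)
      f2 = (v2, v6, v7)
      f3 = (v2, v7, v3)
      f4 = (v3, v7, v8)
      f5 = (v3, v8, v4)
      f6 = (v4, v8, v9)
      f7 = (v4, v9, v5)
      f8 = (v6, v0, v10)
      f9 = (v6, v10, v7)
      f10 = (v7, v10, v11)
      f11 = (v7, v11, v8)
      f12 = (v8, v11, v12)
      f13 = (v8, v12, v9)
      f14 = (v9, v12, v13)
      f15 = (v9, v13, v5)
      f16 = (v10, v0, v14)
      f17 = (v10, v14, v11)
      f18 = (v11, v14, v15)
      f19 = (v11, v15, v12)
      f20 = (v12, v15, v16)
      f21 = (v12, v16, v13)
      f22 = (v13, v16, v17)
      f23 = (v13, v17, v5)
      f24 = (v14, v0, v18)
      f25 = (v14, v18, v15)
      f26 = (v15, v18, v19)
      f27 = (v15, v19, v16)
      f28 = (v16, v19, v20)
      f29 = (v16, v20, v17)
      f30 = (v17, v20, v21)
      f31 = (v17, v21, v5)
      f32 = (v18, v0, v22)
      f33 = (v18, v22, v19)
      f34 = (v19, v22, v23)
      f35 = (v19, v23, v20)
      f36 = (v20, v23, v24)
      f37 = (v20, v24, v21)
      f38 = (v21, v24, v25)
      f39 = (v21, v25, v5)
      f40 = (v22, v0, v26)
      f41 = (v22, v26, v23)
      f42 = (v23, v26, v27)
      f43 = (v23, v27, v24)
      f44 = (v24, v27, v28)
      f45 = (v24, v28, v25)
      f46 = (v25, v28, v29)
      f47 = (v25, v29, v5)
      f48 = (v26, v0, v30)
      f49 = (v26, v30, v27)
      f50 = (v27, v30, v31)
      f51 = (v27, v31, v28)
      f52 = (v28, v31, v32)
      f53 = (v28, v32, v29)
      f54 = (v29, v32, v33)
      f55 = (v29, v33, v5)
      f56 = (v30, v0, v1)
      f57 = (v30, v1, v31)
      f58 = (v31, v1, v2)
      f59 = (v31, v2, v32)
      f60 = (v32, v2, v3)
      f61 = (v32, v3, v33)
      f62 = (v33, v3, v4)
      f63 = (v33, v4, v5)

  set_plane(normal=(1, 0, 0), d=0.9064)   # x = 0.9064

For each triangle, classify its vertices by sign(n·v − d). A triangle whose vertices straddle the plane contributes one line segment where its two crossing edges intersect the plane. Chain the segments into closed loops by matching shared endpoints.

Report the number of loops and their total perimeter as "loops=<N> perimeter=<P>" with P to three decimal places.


Straddling triangles (20 of 64):
  (v1,v0,v6) [+--] → (0.9064, 0, -1.54549)–(0.9064, 0.42285, -1.4886)  len=0.4267
  (v1,v6,v2) [+-+] → (0.9064, 0.42285, -1.4886)–(0.9064, 0.654866, -1.35636)  len=0.2671
  (v2,v6,v7) [+-+] → (0.9064, 0.654866, -1.35636)–(0.9064, 0.9064, -1.21295)  len=0.2895
  (v4,v8,v9) [++-] → (0.9064, 0.9064, 1.21295)–(0.9064, 0.42285, 1.4886)  len=0.5566
  (v4,v9,v5) [+--] → (0.9064, 0.42285, 1.4886)–(0.9064, 0, 1.54549)  len=0.4267
  (v6,v10,v7) [--+] → (0.9064, 1.1957, -0.814697)–(0.9064, 0.9064, -1.21295)  len=0.4922
  (v7,v10,v11) [+--] → (0.9064, 1.1957, -0.814697)–(0.9064, 1.37449, -0.5686)  len=0.3042
  (v7,v11,v8) [+-+] → (0.9064, 1.37449, -0.5686)–(0.9064, 1.37449, 0.264403)  len=0.8330
  (v8,v11,v12) [+--] → (0.9064, 1.37449, 0.264403)–(0.9064, 1.37449, 0.5686)  len=0.3042
  (v8,v12,v9) [+--] → (0.9064, 1.37449, 0.5686)–(0.9064, 0.9064, 1.21295)  len=0.7964
  (v27,v30,v31) [--+] → (0.9064, -0.9064, -1.21295)–(0.9064, -1.37449, -0.5686)  len=0.7964
  (v27,v31,v28) [-+-] → (0.9064, -1.37449, -0.5686)–(0.9064, -1.37449, -0.264403)  len=0.3042
  (v28,v31,v32) [-++] → (0.9064, -1.37449, -0.264403)–(0.9064, -1.37449, 0.5686)  len=0.8330
  (v28,v32,v29) [-+-] → (0.9064, -1.37449, 0.5686)–(0.9064, -1.1957, 0.814697)  len=0.3042
  (v29,v32,v33) [-+-] → (0.9064, -1.1957, 0.814697)–(0.9064, -0.9064, 1.21295)  len=0.4922
  (v30,v0,v1) [--+] → (0.9064, 0, -1.54549)–(0.9064, -0.42285, -1.4886)  len=0.4267
  (v30,v1,v31) [-++] → (0.9064, -0.42285, -1.4886)–(0.9064, -0.9064, -1.21295)  len=0.5566
  (v32,v3,v33) [++-] → (0.9064, -0.654866, 1.35636)–(0.9064, -0.9064, 1.21295)  len=0.2895
  (v33,v3,v4) [-++] → (0.9064, -0.654866, 1.35636)–(0.9064, -0.42285, 1.4886)  len=0.2671
  (v33,v4,v5) [-+-] → (0.9064, -0.42285, 1.4886)–(0.9064, 0, 1.54549)  len=0.4267

Chained into 1 loop(s):
  loop 1: 20 segments, perimeter = 9.3932
Total perimeter = 9.393

loops=1 perimeter=9.393


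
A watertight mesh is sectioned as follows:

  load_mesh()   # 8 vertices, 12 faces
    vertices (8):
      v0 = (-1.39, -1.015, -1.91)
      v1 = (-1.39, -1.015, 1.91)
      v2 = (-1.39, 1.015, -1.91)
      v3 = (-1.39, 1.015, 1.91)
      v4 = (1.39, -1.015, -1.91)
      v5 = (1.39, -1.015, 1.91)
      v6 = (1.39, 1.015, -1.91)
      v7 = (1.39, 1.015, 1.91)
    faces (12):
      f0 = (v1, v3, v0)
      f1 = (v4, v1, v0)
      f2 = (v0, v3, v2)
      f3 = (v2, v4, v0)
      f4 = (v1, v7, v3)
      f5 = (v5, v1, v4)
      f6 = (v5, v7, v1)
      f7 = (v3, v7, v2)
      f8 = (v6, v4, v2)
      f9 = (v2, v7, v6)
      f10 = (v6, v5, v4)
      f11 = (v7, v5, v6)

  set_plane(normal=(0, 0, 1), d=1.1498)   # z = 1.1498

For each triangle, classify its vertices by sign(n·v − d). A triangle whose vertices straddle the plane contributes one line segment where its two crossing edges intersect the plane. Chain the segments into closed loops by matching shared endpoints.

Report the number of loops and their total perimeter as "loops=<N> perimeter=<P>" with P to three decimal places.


loops=1 perimeter=9.620

Straddling triangles (8 of 12):
  (v1,v3,v0) [++-] → (-1.39, 0.611019, 1.1498)–(-1.39, -1.015, 1.1498)  len=1.6260
  (v4,v1,v0) [-+-] → (-0.836765, -1.015, 1.1498)–(-1.39, -1.015, 1.1498)  len=0.5532
  (v0,v3,v2) [-+-] → (-1.39, 0.611019, 1.1498)–(-1.39, 1.015, 1.1498)  len=0.4040
  (v5,v1,v4) [++-] → (-0.836765, -1.015, 1.1498)–(1.39, -1.015, 1.1498)  len=2.2268
  (v3,v7,v2) [++-] → (0.836765, 1.015, 1.1498)–(-1.39, 1.015, 1.1498)  len=2.2268
  (v2,v7,v6) [-+-] → (0.836765, 1.015, 1.1498)–(1.39, 1.015, 1.1498)  len=0.5532
  (v6,v5,v4) [-+-] → (1.39, -0.611019, 1.1498)–(1.39, -1.015, 1.1498)  len=0.4040
  (v7,v5,v6) [++-] → (1.39, -0.611019, 1.1498)–(1.39, 1.015, 1.1498)  len=1.6260

Chained into 1 loop(s):
  loop 1: 8 segments, perimeter = 9.6200
Total perimeter = 9.620


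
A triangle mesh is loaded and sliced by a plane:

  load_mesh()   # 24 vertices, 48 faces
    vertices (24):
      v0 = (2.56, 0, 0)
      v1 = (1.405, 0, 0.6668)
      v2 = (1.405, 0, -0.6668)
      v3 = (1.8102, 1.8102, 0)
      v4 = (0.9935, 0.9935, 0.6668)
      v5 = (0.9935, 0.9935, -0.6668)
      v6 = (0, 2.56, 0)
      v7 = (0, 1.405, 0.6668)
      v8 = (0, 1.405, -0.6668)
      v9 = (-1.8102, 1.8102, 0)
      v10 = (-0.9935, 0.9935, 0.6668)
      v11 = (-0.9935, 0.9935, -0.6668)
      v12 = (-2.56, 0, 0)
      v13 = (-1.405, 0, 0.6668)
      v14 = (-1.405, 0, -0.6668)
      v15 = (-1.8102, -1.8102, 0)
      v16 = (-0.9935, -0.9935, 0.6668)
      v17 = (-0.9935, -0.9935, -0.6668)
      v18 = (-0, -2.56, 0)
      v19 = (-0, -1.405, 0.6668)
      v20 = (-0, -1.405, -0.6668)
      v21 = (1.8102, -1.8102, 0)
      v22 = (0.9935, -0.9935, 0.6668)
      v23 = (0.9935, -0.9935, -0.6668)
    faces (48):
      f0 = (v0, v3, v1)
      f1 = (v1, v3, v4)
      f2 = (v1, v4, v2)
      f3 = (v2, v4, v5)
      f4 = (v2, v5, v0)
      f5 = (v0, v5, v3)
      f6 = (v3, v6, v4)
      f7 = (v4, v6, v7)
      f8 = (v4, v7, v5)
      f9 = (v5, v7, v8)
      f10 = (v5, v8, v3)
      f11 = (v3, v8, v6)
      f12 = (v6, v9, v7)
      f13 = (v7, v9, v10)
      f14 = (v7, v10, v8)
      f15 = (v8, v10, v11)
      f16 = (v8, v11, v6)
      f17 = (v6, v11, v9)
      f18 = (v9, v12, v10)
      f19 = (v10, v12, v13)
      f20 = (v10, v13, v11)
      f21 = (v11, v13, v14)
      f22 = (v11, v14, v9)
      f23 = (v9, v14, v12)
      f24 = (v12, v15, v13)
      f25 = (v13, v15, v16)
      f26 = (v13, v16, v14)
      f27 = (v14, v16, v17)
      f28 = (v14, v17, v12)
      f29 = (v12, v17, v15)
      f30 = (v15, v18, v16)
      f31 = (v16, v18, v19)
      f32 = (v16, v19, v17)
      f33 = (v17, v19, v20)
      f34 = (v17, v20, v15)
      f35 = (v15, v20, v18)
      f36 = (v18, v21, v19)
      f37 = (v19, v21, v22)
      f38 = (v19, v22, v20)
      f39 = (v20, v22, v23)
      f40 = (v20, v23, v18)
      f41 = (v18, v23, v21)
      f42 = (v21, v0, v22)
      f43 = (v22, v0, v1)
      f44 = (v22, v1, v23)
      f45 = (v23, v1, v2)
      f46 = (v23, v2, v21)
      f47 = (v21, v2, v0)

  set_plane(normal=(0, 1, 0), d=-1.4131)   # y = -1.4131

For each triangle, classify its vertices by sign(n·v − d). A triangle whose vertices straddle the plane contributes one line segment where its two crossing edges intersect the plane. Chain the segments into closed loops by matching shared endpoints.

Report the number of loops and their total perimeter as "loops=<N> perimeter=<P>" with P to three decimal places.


Straddling triangles (14 of 48):
  (v12,v15,v13) [+-+] → (-1.97468, -1.4131, 0)–(-1.72131, -1.4131, 0.146275)  len=0.2926
  (v13,v15,v16) [+-+] → (-1.72131, -1.4131, 0.146275)–(-1.4131, -1.4131, 0.324215)  len=0.3559
  (v12,v17,v15) [++-] → (-1.4131, -1.4131, -0.324215)–(-1.97468, -1.4131, 0)  len=0.6485
  (v15,v18,v16) [--+] → (-0.727383, -1.4131, 0.488192)–(-1.4131, -1.4131, 0.324215)  len=0.7051
  (v16,v18,v19) [+-+] → (-0.727383, -1.4131, 0.488192)–(0, -1.4131, 0.662124)  len=0.7479
  (v17,v20,v15) [++-] → (-0.0361861, -1.4131, -0.653471)–(-1.4131, -1.4131, -0.324215)  len=1.4157
  (v15,v20,v18) [-+-] → (-0.0361861, -1.4131, -0.653471)–(0, -1.4131, -0.662124)  len=0.0372
  (v18,v21,v19) [--+] → (0.0361861, -1.4131, 0.653471)–(0, -1.4131, 0.662124)  len=0.0372
  (v19,v21,v22) [+-+] → (0.0361861, -1.4131, 0.653471)–(1.4131, -1.4131, 0.324215)  len=1.4157
  (v20,v23,v18) [++-] → (0.727383, -1.4131, -0.488192)–(0, -1.4131, -0.662124)  len=0.7479
  (v18,v23,v21) [-+-] → (0.727383, -1.4131, -0.488192)–(1.4131, -1.4131, -0.324215)  len=0.7051
  (v21,v0,v22) [-++] → (1.97468, -1.4131, 0)–(1.4131, -1.4131, 0.324215)  len=0.6485
  (v23,v2,v21) [++-] → (1.72131, -1.4131, -0.146275)–(1.4131, -1.4131, -0.324215)  len=0.3559
  (v21,v2,v0) [-++] → (1.72131, -1.4131, -0.146275)–(1.97468, -1.4131, 0)  len=0.2926

Chained into 1 loop(s):
  loop 1: 14 segments, perimeter = 8.4056
Total perimeter = 8.406

loops=1 perimeter=8.406


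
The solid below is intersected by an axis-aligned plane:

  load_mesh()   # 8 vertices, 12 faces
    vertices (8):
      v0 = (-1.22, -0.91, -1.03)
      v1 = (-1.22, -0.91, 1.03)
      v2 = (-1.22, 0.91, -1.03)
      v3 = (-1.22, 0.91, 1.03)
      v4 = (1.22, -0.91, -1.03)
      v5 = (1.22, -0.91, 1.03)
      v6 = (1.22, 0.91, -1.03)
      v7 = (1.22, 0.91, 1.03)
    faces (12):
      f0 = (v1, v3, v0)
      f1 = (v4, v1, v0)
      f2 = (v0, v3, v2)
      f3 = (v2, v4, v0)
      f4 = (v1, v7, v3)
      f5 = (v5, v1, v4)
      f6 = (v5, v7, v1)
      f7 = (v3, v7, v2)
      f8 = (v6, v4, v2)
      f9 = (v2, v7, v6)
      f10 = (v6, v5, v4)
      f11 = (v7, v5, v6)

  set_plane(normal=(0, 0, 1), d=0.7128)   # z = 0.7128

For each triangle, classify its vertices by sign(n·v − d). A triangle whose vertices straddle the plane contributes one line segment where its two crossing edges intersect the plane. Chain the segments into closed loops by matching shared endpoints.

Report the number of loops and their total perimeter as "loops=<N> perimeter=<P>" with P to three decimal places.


loops=1 perimeter=8.520

Straddling triangles (8 of 12):
  (v1,v3,v0) [++-] → (-1.22, 0.629755, 0.7128)–(-1.22, -0.91, 0.7128)  len=1.5398
  (v4,v1,v0) [-+-] → (-0.844287, -0.91, 0.7128)–(-1.22, -0.91, 0.7128)  len=0.3757
  (v0,v3,v2) [-+-] → (-1.22, 0.629755, 0.7128)–(-1.22, 0.91, 0.7128)  len=0.2802
  (v5,v1,v4) [++-] → (-0.844287, -0.91, 0.7128)–(1.22, -0.91, 0.7128)  len=2.0643
  (v3,v7,v2) [++-] → (0.844287, 0.91, 0.7128)–(-1.22, 0.91, 0.7128)  len=2.0643
  (v2,v7,v6) [-+-] → (0.844287, 0.91, 0.7128)–(1.22, 0.91, 0.7128)  len=0.3757
  (v6,v5,v4) [-+-] → (1.22, -0.629755, 0.7128)–(1.22, -0.91, 0.7128)  len=0.2802
  (v7,v5,v6) [++-] → (1.22, -0.629755, 0.7128)–(1.22, 0.91, 0.7128)  len=1.5398

Chained into 1 loop(s):
  loop 1: 8 segments, perimeter = 8.5200
Total perimeter = 8.520


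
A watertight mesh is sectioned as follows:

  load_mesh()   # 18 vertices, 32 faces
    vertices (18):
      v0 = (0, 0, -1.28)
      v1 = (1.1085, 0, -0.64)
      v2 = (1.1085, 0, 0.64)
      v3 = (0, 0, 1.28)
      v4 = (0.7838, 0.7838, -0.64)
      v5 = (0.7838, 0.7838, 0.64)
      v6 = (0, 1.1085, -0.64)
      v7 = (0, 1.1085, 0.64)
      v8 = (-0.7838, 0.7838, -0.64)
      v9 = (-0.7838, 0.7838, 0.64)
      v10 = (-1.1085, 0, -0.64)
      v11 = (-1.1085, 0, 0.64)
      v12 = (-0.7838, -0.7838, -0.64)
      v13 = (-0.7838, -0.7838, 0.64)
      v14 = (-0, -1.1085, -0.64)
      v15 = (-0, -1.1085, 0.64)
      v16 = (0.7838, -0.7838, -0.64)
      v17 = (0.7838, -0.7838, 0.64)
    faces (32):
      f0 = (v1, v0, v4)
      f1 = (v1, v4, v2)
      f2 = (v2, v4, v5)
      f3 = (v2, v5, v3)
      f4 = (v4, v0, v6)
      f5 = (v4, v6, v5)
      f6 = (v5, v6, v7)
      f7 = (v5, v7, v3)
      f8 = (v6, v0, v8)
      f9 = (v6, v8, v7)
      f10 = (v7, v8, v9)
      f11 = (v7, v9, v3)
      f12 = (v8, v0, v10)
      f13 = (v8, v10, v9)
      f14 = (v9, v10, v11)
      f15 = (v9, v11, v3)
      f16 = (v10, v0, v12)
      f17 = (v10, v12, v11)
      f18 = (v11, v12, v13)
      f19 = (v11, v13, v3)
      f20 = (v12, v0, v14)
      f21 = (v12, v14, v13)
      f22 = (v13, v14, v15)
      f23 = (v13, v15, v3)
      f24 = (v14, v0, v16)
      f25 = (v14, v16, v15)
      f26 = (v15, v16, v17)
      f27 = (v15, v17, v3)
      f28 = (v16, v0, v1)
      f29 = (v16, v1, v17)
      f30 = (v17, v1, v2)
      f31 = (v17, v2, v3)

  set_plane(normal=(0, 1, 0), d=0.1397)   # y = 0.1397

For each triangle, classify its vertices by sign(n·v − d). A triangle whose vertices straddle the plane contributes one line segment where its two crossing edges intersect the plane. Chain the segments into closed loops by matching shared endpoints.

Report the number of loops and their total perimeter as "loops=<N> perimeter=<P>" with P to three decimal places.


Straddling triangles (12 of 32):
  (v1,v0,v4) [--+] → (0.1397, 0.1397, -1.16593)–(1.05063, 0.1397, -0.64)  len=1.0519
  (v1,v4,v2) [-+-] → (1.05063, 0.1397, -0.64)–(1.05063, 0.1397, 0.41186)  len=1.0519
  (v2,v4,v5) [-++] → (1.05063, 0.1397, 0.41186)–(1.05063, 0.1397, 0.64)  len=0.2281
  (v2,v5,v3) [-+-] → (1.05063, 0.1397, 0.64)–(0.1397, 0.1397, 1.16593)  len=1.0519
  (v4,v0,v6) [+-+] → (0.1397, 0.1397, -1.16593)–(0, 0.1397, -1.19934)  len=0.1436
  (v5,v7,v3) [++-] → (0, 0.1397, 1.19934)–(0.1397, 0.1397, 1.16593)  len=0.1436
  (v6,v0,v8) [+-+] → (0, 0.1397, -1.19934)–(-0.1397, 0.1397, -1.16593)  len=0.1436
  (v7,v9,v3) [++-] → (-0.1397, 0.1397, 1.16593)–(0, 0.1397, 1.19934)  len=0.1436
  (v8,v0,v10) [+--] → (-0.1397, 0.1397, -1.16593)–(-1.05063, 0.1397, -0.64)  len=1.0519
  (v8,v10,v9) [+-+] → (-1.05063, 0.1397, -0.64)–(-1.05063, 0.1397, -0.41186)  len=0.2281
  (v9,v10,v11) [+--] → (-1.05063, 0.1397, -0.41186)–(-1.05063, 0.1397, 0.64)  len=1.0519
  (v9,v11,v3) [+--] → (-1.05063, 0.1397, 0.64)–(-0.1397, 0.1397, 1.16593)  len=1.0519

Chained into 1 loop(s):
  loop 1: 12 segments, perimeter = 7.3420
Total perimeter = 7.342

loops=1 perimeter=7.342


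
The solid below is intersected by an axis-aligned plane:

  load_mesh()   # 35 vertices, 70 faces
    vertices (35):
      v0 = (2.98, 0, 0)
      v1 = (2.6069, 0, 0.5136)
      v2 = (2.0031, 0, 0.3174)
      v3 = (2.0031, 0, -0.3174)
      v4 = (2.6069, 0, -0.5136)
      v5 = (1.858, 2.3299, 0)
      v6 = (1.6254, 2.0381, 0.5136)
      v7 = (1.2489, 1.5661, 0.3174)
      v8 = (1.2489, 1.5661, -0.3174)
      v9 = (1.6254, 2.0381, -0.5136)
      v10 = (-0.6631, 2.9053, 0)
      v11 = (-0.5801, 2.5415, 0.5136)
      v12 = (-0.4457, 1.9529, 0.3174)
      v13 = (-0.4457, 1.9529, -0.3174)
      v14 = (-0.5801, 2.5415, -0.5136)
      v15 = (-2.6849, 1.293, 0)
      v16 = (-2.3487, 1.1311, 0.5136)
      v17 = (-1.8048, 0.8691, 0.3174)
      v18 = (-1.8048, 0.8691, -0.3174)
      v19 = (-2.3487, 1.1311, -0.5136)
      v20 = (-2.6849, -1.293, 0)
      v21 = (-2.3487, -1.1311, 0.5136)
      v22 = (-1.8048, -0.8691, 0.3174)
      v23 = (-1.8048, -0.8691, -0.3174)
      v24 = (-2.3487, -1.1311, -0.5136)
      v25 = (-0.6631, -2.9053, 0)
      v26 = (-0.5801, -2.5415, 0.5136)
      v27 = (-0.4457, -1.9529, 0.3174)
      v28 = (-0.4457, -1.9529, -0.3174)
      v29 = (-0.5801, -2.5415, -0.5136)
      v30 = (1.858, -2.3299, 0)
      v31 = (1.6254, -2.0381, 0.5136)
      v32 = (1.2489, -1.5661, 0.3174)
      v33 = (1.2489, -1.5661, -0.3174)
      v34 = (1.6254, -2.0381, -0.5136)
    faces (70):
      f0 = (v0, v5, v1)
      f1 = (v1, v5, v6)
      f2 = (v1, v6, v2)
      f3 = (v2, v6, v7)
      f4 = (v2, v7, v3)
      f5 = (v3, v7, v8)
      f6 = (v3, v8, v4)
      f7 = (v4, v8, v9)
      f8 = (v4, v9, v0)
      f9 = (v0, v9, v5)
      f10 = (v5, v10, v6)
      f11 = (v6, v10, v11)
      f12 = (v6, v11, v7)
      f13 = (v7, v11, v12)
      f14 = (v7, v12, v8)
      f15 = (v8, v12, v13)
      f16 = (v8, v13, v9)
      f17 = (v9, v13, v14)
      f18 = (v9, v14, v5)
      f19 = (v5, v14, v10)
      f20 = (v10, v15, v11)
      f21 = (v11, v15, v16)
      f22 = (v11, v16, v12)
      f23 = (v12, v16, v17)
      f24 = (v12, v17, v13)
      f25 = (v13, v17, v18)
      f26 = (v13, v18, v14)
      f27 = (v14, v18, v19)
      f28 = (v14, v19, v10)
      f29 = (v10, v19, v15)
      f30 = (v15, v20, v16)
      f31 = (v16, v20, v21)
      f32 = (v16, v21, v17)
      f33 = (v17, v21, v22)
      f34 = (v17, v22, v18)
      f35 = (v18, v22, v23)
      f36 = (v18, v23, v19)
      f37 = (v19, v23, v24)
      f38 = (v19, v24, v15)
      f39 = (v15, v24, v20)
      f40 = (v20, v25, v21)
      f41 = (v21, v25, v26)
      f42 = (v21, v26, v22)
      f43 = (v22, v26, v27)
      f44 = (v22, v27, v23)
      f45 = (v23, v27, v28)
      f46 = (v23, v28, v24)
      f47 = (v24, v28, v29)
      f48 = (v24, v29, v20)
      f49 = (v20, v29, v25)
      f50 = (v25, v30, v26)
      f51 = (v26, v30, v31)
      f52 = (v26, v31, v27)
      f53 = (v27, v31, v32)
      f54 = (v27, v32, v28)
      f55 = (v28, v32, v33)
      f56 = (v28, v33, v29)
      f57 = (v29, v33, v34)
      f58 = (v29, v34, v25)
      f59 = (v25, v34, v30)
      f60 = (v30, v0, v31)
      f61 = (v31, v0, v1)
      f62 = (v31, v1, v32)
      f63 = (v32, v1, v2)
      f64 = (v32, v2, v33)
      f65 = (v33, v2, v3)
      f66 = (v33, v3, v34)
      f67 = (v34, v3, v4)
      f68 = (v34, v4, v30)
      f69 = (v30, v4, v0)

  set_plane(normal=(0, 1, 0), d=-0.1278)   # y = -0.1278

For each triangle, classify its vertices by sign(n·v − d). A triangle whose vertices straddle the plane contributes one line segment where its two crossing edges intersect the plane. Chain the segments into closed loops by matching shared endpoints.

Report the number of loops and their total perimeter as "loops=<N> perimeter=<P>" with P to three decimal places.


loops=2 perimeter=6.193

Straddling triangles (20 of 70):
  (v15,v20,v16) [+-+] → (-2.6849, -0.1278, 0)–(-2.5233, -0.1278, 0.246874)  len=0.2951
  (v16,v20,v21) [+--] → (-2.5233, -0.1278, 0.246874)–(-2.3487, -0.1278, 0.5136)  len=0.3188
  (v16,v21,v17) [+-+] → (-2.3487, -0.1278, 0.5136)–(-2.07588, -0.1278, 0.415186)  len=0.2900
  (v17,v21,v22) [+--] → (-2.07588, -0.1278, 0.415186)–(-1.8048, -0.1278, 0.3174)  len=0.2882
  (v17,v22,v18) [+-+] → (-1.8048, -0.1278, 0.3174)–(-1.8048, -0.1278, 0.0466732)  len=0.2707
  (v18,v22,v23) [+--] → (-1.8048, -0.1278, 0.0466732)–(-1.8048, -0.1278, -0.3174)  len=0.3641
  (v18,v23,v19) [+-+] → (-1.8048, -0.1278, -0.3174)–(-2.00638, -0.1278, -0.390114)  len=0.2143
  (v19,v23,v24) [+--] → (-2.00638, -0.1278, -0.390114)–(-2.3487, -0.1278, -0.5136)  len=0.3639
  (v19,v24,v15) [+-+] → (-2.3487, -0.1278, -0.5136)–(-2.48785, -0.1278, -0.301028)  len=0.2541
  (v15,v24,v20) [+--] → (-2.48785, -0.1278, -0.301028)–(-2.6849, -0.1278, 0)  len=0.3598
  (v30,v0,v31) [-+-] → (2.91846, -0.1278, 0)–(2.89506, -0.1278, 0.0322055)  len=0.0398
  (v31,v0,v1) [-++] → (2.89506, -0.1278, 0.0322055)–(2.54535, -0.1278, 0.5136)  len=0.5950
  (v31,v1,v32) [-+-] → (2.54535, -0.1278, 0.5136)–(2.49608, -0.1278, 0.497589)  len=0.0518
  (v32,v1,v2) [-++] → (2.49608, -0.1278, 0.497589)–(1.94155, -0.1278, 0.3174)  len=0.5831
  (v32,v2,v33) [-+-] → (1.94155, -0.1278, 0.3174)–(1.94155, -0.1278, 0.265598)  len=0.0518
  (v33,v2,v3) [-++] → (1.94155, -0.1278, 0.265598)–(1.94155, -0.1278, -0.3174)  len=0.5830
  (v33,v3,v34) [-+-] → (1.94155, -0.1278, -0.3174)–(1.97942, -0.1278, -0.329703)  len=0.0398
  (v34,v3,v4) [-++] → (1.97942, -0.1278, -0.329703)–(2.54535, -0.1278, -0.5136)  len=0.5951
  (v34,v4,v30) [-+-] → (2.54535, -0.1278, -0.5136)–(2.56582, -0.1278, -0.485428)  len=0.0348
  (v30,v4,v0) [-++] → (2.56582, -0.1278, -0.485428)–(2.91846, -0.1278, 0)  len=0.6000

Chained into 2 loop(s):
  loop 1: 10 segments, perimeter = 3.0189
  loop 2: 10 segments, perimeter = 3.1742
Total perimeter = 6.193


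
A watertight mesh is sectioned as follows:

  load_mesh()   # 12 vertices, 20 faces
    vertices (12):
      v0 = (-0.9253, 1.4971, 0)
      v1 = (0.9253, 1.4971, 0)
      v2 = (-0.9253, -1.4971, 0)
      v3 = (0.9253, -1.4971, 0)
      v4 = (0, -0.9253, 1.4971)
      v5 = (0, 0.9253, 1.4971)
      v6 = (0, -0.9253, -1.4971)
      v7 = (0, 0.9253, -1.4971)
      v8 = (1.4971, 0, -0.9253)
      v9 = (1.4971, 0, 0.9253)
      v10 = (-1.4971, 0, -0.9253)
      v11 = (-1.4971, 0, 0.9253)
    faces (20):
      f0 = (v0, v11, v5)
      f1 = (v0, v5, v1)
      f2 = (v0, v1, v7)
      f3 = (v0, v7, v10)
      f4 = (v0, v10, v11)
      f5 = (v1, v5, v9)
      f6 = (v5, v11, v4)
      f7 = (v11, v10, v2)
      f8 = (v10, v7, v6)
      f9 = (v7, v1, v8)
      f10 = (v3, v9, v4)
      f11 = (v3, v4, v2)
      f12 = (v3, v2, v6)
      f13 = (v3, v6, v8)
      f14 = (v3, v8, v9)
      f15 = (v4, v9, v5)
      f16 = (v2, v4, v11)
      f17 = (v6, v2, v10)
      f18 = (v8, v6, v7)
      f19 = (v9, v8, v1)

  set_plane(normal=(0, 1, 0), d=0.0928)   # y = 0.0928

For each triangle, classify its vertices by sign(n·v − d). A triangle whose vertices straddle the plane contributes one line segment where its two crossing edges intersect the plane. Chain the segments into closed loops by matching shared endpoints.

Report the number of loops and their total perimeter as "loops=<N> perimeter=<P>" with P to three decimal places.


Straddling triangles (10 of 20):
  (v0,v11,v5) [+-+] → (-1.46166, 0.0928, 0.867944)–(-1.34695, 0.0928, 0.982647)  len=0.1622
  (v0,v7,v10) [++-] → (-1.34695, 0.0928, -0.982647)–(-1.46166, 0.0928, -0.867944)  len=0.1622
  (v0,v10,v11) [+--] → (-1.46166, 0.0928, -0.867944)–(-1.46166, 0.0928, 0.867944)  len=1.7359
  (v1,v5,v9) [++-] → (1.34695, 0.0928, 0.982647)–(1.46166, 0.0928, 0.867944)  len=0.1622
  (v5,v11,v4) [+--] → (-1.34695, 0.0928, 0.982647)–(0, 0.0928, 1.4971)  len=1.4419
  (v10,v7,v6) [-+-] → (-1.34695, 0.0928, -0.982647)–(0, 0.0928, -1.4971)  len=1.4419
  (v7,v1,v8) [++-] → (1.46166, 0.0928, -0.867944)–(1.34695, 0.0928, -0.982647)  len=0.1622
  (v4,v9,v5) [--+] → (1.34695, 0.0928, 0.982647)–(0, 0.0928, 1.4971)  len=1.4419
  (v8,v6,v7) [--+] → (0, 0.0928, -1.4971)–(1.34695, 0.0928, -0.982647)  len=1.4419
  (v9,v8,v1) [--+] → (1.46166, 0.0928, -0.867944)–(1.46166, 0.0928, 0.867944)  len=1.7359

Chained into 1 loop(s):
  loop 1: 10 segments, perimeter = 9.8881
Total perimeter = 9.888

loops=1 perimeter=9.888


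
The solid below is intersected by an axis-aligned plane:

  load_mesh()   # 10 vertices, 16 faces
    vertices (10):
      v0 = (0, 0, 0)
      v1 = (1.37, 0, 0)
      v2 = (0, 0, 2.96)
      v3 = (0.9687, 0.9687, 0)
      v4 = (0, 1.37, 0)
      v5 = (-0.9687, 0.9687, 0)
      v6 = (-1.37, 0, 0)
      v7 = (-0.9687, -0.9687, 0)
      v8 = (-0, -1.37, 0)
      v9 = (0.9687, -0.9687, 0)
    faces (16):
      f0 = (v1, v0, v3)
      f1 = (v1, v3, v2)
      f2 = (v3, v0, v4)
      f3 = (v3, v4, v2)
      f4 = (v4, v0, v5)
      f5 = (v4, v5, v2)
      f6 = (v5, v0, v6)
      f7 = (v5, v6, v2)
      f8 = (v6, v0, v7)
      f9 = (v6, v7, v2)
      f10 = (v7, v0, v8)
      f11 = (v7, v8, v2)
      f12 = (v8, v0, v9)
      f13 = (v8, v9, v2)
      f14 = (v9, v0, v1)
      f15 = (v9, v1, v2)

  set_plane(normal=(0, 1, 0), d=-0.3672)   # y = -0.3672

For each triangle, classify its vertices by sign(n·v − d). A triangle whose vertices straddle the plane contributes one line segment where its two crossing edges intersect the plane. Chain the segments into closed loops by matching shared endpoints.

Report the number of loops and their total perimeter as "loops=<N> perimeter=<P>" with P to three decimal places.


Straddling triangles (8 of 16):
  (v6,v0,v7) [++-] → (-0.3672, -0.3672, 0)–(-1.21788, -0.3672, 0)  len=0.8507
  (v6,v7,v2) [+-+] → (-1.21788, -0.3672, 0)–(-0.3672, -0.3672, 1.83797)  len=2.0253
  (v7,v0,v8) [-+-] → (-0.3672, -0.3672, 0)–(0, -0.3672, 0)  len=0.3672
  (v7,v8,v2) [--+] → (0, -0.3672, 2.16663)–(-0.3672, -0.3672, 1.83797)  len=0.4928
  (v8,v0,v9) [-+-] → (0, -0.3672, 0)–(0.3672, -0.3672, 0)  len=0.3672
  (v8,v9,v2) [--+] → (0.3672, -0.3672, 1.83797)–(0, -0.3672, 2.16663)  len=0.4928
  (v9,v0,v1) [-++] → (0.3672, -0.3672, 0)–(1.21788, -0.3672, 0)  len=0.8507
  (v9,v1,v2) [-++] → (1.21788, -0.3672, 0)–(0.3672, -0.3672, 1.83797)  len=2.0253

Chained into 1 loop(s):
  loop 1: 8 segments, perimeter = 7.4719
Total perimeter = 7.472

loops=1 perimeter=7.472


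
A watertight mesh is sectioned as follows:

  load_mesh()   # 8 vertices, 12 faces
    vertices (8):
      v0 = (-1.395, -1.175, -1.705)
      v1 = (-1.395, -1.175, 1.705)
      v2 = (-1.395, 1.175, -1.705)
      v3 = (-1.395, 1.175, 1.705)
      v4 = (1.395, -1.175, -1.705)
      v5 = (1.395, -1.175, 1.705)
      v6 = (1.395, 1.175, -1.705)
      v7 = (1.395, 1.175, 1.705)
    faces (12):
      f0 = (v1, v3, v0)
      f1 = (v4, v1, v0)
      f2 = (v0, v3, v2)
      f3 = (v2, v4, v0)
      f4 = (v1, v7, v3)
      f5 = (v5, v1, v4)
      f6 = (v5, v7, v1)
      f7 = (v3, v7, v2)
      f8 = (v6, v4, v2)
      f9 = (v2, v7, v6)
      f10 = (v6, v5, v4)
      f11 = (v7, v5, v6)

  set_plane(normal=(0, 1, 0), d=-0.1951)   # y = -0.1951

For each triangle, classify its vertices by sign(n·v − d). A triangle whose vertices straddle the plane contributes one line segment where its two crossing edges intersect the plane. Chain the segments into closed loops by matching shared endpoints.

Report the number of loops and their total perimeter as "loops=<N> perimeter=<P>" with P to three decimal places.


loops=1 perimeter=12.400

Straddling triangles (8 of 12):
  (v1,v3,v0) [-+-] → (-1.395, -0.1951, 1.705)–(-1.395, -0.1951, -0.283103)  len=1.9881
  (v0,v3,v2) [-++] → (-1.395, -0.1951, -0.283103)–(-1.395, -0.1951, -1.705)  len=1.4219
  (v2,v4,v0) [+--] → (0.231629, -0.1951, -1.705)–(-1.395, -0.1951, -1.705)  len=1.6266
  (v1,v7,v3) [-++] → (-0.231629, -0.1951, 1.705)–(-1.395, -0.1951, 1.705)  len=1.1634
  (v5,v7,v1) [-+-] → (1.395, -0.1951, 1.705)–(-0.231629, -0.1951, 1.705)  len=1.6266
  (v6,v4,v2) [+-+] → (1.395, -0.1951, -1.705)–(0.231629, -0.1951, -1.705)  len=1.1634
  (v6,v5,v4) [+--] → (1.395, -0.1951, 0.283103)–(1.395, -0.1951, -1.705)  len=1.9881
  (v7,v5,v6) [+-+] → (1.395, -0.1951, 1.705)–(1.395, -0.1951, 0.283103)  len=1.4219

Chained into 1 loop(s):
  loop 1: 8 segments, perimeter = 12.4000
Total perimeter = 12.400


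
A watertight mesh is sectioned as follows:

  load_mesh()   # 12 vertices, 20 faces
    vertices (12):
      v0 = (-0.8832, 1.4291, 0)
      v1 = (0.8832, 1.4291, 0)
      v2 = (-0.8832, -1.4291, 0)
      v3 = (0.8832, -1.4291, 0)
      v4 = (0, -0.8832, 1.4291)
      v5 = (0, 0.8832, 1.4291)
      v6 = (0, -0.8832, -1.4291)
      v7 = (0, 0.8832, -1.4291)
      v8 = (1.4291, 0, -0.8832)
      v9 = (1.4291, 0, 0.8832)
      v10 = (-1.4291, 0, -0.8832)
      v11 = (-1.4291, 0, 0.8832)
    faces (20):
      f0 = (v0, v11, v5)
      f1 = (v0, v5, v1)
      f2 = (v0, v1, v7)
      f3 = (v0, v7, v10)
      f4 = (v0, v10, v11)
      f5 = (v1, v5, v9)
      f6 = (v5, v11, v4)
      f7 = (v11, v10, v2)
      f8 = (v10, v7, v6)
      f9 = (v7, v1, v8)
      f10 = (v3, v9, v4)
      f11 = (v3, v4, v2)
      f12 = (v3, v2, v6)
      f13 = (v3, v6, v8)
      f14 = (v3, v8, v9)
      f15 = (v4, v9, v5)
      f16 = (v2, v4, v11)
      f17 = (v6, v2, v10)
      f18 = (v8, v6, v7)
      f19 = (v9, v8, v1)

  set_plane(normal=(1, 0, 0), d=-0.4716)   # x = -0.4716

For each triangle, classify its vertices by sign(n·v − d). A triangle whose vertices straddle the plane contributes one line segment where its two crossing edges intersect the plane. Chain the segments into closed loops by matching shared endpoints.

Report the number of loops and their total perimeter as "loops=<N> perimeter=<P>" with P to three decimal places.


Straddling triangles (10 of 20):
  (v0,v11,v5) [--+] → (-0.4716, 0.591746, 1.24895)–(-0.4716, 1.17469, 0.666007)  len=0.8244
  (v0,v5,v1) [-++] → (-0.4716, 1.17469, 0.666007)–(-0.4716, 1.4291, 0)  len=0.7129
  (v0,v1,v7) [-++] → (-0.4716, 1.4291, 0)–(-0.4716, 1.17469, -0.666007)  len=0.7129
  (v0,v7,v10) [-+-] → (-0.4716, 1.17469, -0.666007)–(-0.4716, 0.591746, -1.24895)  len=0.8244
  (v5,v11,v4) [+-+] → (-0.4716, 0.591746, 1.24895)–(-0.4716, -0.591746, 1.24895)  len=1.1835
  (v10,v7,v6) [-++] → (-0.4716, 0.591746, -1.24895)–(-0.4716, -0.591746, -1.24895)  len=1.1835
  (v3,v4,v2) [++-] → (-0.4716, -1.17469, 0.666007)–(-0.4716, -1.4291, 0)  len=0.7129
  (v3,v2,v6) [+-+] → (-0.4716, -1.4291, 0)–(-0.4716, -1.17469, -0.666007)  len=0.7129
  (v2,v4,v11) [-+-] → (-0.4716, -1.17469, 0.666007)–(-0.4716, -0.591746, 1.24895)  len=0.8244
  (v6,v2,v10) [+--] → (-0.4716, -1.17469, -0.666007)–(-0.4716, -0.591746, -1.24895)  len=0.8244

Chained into 1 loop(s):
  loop 1: 10 segments, perimeter = 8.5164
Total perimeter = 8.516

loops=1 perimeter=8.516


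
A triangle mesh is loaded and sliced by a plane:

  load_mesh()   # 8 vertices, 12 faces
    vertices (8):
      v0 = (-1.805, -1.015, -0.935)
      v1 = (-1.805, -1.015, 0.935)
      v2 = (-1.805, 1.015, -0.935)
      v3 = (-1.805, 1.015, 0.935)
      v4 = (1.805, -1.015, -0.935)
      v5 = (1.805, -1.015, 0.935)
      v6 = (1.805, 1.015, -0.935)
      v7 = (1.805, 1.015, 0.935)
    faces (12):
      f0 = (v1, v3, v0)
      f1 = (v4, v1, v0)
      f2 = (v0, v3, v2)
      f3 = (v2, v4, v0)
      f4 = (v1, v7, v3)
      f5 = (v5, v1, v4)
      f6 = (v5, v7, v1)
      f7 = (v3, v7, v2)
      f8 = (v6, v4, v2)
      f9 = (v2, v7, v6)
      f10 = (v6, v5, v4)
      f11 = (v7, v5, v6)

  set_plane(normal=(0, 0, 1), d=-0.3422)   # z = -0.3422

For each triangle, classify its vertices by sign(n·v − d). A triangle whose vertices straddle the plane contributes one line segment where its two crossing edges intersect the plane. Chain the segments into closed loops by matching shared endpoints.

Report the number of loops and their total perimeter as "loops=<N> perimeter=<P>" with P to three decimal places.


Straddling triangles (8 of 12):
  (v1,v3,v0) [++-] → (-1.805, -0.371479, -0.3422)–(-1.805, -1.015, -0.3422)  len=0.6435
  (v4,v1,v0) [-+-] → (0.660611, -1.015, -0.3422)–(-1.805, -1.015, -0.3422)  len=2.4656
  (v0,v3,v2) [-+-] → (-1.805, -0.371479, -0.3422)–(-1.805, 1.015, -0.3422)  len=1.3865
  (v5,v1,v4) [++-] → (0.660611, -1.015, -0.3422)–(1.805, -1.015, -0.3422)  len=1.1444
  (v3,v7,v2) [++-] → (-0.660611, 1.015, -0.3422)–(-1.805, 1.015, -0.3422)  len=1.1444
  (v2,v7,v6) [-+-] → (-0.660611, 1.015, -0.3422)–(1.805, 1.015, -0.3422)  len=2.4656
  (v6,v5,v4) [-+-] → (1.805, 0.371479, -0.3422)–(1.805, -1.015, -0.3422)  len=1.3865
  (v7,v5,v6) [++-] → (1.805, 0.371479, -0.3422)–(1.805, 1.015, -0.3422)  len=0.6435

Chained into 1 loop(s):
  loop 1: 8 segments, perimeter = 11.2800
Total perimeter = 11.280

loops=1 perimeter=11.280


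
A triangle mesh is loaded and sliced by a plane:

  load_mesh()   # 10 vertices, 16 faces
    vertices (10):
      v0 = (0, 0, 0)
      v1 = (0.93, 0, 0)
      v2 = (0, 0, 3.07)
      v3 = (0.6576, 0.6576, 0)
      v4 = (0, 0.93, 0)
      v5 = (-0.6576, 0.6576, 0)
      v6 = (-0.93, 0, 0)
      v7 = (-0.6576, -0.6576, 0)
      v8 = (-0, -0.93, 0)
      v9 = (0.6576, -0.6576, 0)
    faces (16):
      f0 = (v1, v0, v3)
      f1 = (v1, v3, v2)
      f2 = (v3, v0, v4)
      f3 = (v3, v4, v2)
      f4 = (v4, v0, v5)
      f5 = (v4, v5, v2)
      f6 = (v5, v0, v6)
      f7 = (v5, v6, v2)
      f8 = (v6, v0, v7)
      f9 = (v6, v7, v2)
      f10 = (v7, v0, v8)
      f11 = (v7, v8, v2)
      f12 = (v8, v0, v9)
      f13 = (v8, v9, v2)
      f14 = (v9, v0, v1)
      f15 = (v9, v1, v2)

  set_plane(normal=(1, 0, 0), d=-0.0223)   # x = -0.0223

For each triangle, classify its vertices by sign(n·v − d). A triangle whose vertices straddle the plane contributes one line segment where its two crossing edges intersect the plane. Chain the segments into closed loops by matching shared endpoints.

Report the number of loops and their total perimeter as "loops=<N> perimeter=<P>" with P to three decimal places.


Straddling triangles (8 of 16):
  (v4,v0,v5) [++-] → (-0.0223, 0.0223, 0)–(-0.0223, 0.920763, 0)  len=0.8985
  (v4,v5,v2) [+-+] → (-0.0223, 0.920763, 0)–(-0.0223, 0.0223, 2.96589)  len=3.0990
  (v5,v0,v6) [-+-] → (-0.0223, 0.0223, 0)–(-0.0223, 0, 0)  len=0.0223
  (v5,v6,v2) [--+] → (-0.0223, 0, 2.99639)–(-0.0223, 0.0223, 2.96589)  len=0.0378
  (v6,v0,v7) [-+-] → (-0.0223, 0, 0)–(-0.0223, -0.0223, 0)  len=0.0223
  (v6,v7,v2) [--+] → (-0.0223, -0.0223, 2.96589)–(-0.0223, 0, 2.99639)  len=0.0378
  (v7,v0,v8) [-++] → (-0.0223, -0.0223, 0)–(-0.0223, -0.920763, 0)  len=0.8985
  (v7,v8,v2) [-++] → (-0.0223, -0.920763, 0)–(-0.0223, -0.0223, 2.96589)  len=3.0990

Chained into 1 loop(s):
  loop 1: 8 segments, perimeter = 8.1151
Total perimeter = 8.115

loops=1 perimeter=8.115


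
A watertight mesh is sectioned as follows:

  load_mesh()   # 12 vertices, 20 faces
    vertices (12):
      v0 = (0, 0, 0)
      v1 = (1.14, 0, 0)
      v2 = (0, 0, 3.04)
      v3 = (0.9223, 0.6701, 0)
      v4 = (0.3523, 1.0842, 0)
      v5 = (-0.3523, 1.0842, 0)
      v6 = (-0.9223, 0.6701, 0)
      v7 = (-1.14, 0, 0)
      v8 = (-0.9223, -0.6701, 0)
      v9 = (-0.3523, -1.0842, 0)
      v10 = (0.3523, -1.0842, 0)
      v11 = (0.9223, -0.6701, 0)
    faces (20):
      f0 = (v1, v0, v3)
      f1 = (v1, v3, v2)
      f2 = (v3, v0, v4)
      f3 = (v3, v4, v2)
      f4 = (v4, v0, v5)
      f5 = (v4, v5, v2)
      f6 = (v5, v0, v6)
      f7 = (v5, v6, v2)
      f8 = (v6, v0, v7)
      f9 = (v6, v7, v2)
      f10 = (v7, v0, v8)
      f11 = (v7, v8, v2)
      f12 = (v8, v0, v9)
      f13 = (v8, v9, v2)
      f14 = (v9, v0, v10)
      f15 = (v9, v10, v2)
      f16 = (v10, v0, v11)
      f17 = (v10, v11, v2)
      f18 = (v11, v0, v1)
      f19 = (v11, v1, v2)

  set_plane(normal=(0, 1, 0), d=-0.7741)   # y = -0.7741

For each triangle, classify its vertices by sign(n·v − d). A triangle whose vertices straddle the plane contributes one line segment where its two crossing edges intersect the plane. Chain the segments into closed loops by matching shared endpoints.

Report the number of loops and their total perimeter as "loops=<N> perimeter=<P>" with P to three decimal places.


Straddling triangles (6 of 20):
  (v8,v0,v9) [++-] → (-0.251536, -0.7741, 0)–(-0.779146, -0.7741, 0)  len=0.5276
  (v8,v9,v2) [+-+] → (-0.779146, -0.7741, 0)–(-0.251536, -0.7741, 0.869493)  len=1.0170
  (v9,v0,v10) [-+-] → (-0.251536, -0.7741, 0)–(0.251536, -0.7741, 0)  len=0.5031
  (v9,v10,v2) [--+] → (0.251536, -0.7741, 0.869493)–(-0.251536, -0.7741, 0.869493)  len=0.5031
  (v10,v0,v11) [-++] → (0.251536, -0.7741, 0)–(0.779146, -0.7741, 0)  len=0.5276
  (v10,v11,v2) [-++] → (0.779146, -0.7741, 0)–(0.251536, -0.7741, 0.869493)  len=1.0170

Chained into 1 loop(s):
  loop 1: 6 segments, perimeter = 4.0955
Total perimeter = 4.095

loops=1 perimeter=4.095
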